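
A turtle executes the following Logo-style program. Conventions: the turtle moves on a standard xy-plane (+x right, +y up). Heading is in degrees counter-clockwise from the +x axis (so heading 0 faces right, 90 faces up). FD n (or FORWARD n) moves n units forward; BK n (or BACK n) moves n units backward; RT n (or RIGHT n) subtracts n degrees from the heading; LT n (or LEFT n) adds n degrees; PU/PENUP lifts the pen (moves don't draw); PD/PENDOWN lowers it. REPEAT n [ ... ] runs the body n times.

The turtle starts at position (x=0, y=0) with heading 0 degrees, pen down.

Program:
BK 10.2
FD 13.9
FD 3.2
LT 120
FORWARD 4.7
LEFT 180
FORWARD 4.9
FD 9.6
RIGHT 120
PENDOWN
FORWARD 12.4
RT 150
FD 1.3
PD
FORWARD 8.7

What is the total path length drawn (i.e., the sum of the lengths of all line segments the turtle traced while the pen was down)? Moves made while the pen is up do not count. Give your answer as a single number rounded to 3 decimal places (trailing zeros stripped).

Executing turtle program step by step:
Start: pos=(0,0), heading=0, pen down
BK 10.2: (0,0) -> (-10.2,0) [heading=0, draw]
FD 13.9: (-10.2,0) -> (3.7,0) [heading=0, draw]
FD 3.2: (3.7,0) -> (6.9,0) [heading=0, draw]
LT 120: heading 0 -> 120
FD 4.7: (6.9,0) -> (4.55,4.07) [heading=120, draw]
LT 180: heading 120 -> 300
FD 4.9: (4.55,4.07) -> (7,-0.173) [heading=300, draw]
FD 9.6: (7,-0.173) -> (11.8,-8.487) [heading=300, draw]
RT 120: heading 300 -> 180
PD: pen down
FD 12.4: (11.8,-8.487) -> (-0.6,-8.487) [heading=180, draw]
RT 150: heading 180 -> 30
FD 1.3: (-0.6,-8.487) -> (0.526,-7.837) [heading=30, draw]
PD: pen down
FD 8.7: (0.526,-7.837) -> (8.06,-3.487) [heading=30, draw]
Final: pos=(8.06,-3.487), heading=30, 9 segment(s) drawn

Segment lengths:
  seg 1: (0,0) -> (-10.2,0), length = 10.2
  seg 2: (-10.2,0) -> (3.7,0), length = 13.9
  seg 3: (3.7,0) -> (6.9,0), length = 3.2
  seg 4: (6.9,0) -> (4.55,4.07), length = 4.7
  seg 5: (4.55,4.07) -> (7,-0.173), length = 4.9
  seg 6: (7,-0.173) -> (11.8,-8.487), length = 9.6
  seg 7: (11.8,-8.487) -> (-0.6,-8.487), length = 12.4
  seg 8: (-0.6,-8.487) -> (0.526,-7.837), length = 1.3
  seg 9: (0.526,-7.837) -> (8.06,-3.487), length = 8.7
Total = 68.9

Answer: 68.9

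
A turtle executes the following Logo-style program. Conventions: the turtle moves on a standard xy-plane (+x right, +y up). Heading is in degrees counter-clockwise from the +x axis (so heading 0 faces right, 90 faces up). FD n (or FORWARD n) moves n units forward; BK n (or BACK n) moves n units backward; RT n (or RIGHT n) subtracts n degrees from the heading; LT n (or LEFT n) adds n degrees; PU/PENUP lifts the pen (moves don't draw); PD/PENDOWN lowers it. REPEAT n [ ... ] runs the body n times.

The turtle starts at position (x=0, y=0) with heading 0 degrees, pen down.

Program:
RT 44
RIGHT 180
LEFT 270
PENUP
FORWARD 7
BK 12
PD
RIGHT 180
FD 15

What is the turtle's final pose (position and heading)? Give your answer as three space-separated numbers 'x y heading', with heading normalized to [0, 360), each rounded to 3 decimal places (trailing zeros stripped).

Executing turtle program step by step:
Start: pos=(0,0), heading=0, pen down
RT 44: heading 0 -> 316
RT 180: heading 316 -> 136
LT 270: heading 136 -> 46
PU: pen up
FD 7: (0,0) -> (4.863,5.035) [heading=46, move]
BK 12: (4.863,5.035) -> (-3.473,-3.597) [heading=46, move]
PD: pen down
RT 180: heading 46 -> 226
FD 15: (-3.473,-3.597) -> (-13.893,-14.387) [heading=226, draw]
Final: pos=(-13.893,-14.387), heading=226, 1 segment(s) drawn

Answer: -13.893 -14.387 226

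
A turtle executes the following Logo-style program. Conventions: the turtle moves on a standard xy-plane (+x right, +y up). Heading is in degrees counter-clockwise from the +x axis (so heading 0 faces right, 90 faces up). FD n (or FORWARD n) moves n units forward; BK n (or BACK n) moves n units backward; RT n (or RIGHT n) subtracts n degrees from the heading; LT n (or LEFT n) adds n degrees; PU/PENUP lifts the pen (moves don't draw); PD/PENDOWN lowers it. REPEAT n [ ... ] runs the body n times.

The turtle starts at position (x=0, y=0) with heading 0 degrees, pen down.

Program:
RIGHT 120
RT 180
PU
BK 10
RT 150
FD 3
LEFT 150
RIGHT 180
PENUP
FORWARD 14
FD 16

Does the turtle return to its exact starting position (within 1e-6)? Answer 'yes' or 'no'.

Answer: no

Derivation:
Executing turtle program step by step:
Start: pos=(0,0), heading=0, pen down
RT 120: heading 0 -> 240
RT 180: heading 240 -> 60
PU: pen up
BK 10: (0,0) -> (-5,-8.66) [heading=60, move]
RT 150: heading 60 -> 270
FD 3: (-5,-8.66) -> (-5,-11.66) [heading=270, move]
LT 150: heading 270 -> 60
RT 180: heading 60 -> 240
PU: pen up
FD 14: (-5,-11.66) -> (-12,-23.785) [heading=240, move]
FD 16: (-12,-23.785) -> (-20,-37.641) [heading=240, move]
Final: pos=(-20,-37.641), heading=240, 0 segment(s) drawn

Start position: (0, 0)
Final position: (-20, -37.641)
Distance = 42.624; >= 1e-6 -> NOT closed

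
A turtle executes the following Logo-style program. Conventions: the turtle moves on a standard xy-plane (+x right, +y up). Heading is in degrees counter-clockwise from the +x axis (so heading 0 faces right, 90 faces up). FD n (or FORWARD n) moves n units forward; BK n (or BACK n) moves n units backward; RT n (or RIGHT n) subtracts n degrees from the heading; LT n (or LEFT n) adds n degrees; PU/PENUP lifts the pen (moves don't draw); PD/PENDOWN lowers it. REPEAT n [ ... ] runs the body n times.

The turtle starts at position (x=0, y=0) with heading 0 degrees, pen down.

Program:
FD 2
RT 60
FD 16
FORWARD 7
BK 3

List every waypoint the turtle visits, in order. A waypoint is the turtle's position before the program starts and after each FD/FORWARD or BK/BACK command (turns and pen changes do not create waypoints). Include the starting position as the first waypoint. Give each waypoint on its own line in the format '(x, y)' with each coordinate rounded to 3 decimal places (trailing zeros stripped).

Answer: (0, 0)
(2, 0)
(10, -13.856)
(13.5, -19.919)
(12, -17.321)

Derivation:
Executing turtle program step by step:
Start: pos=(0,0), heading=0, pen down
FD 2: (0,0) -> (2,0) [heading=0, draw]
RT 60: heading 0 -> 300
FD 16: (2,0) -> (10,-13.856) [heading=300, draw]
FD 7: (10,-13.856) -> (13.5,-19.919) [heading=300, draw]
BK 3: (13.5,-19.919) -> (12,-17.321) [heading=300, draw]
Final: pos=(12,-17.321), heading=300, 4 segment(s) drawn
Waypoints (5 total):
(0, 0)
(2, 0)
(10, -13.856)
(13.5, -19.919)
(12, -17.321)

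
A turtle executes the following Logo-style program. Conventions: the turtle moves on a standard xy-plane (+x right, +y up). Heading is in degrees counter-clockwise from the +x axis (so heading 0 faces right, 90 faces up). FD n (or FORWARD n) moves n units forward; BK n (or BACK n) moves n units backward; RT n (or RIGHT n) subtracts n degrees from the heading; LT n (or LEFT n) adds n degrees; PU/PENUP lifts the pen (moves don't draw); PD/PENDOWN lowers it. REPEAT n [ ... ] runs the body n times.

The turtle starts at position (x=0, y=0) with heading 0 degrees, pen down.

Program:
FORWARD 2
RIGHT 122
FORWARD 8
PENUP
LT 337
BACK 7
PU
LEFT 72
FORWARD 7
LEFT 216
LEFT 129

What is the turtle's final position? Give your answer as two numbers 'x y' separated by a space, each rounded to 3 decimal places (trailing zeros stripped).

Executing turtle program step by step:
Start: pos=(0,0), heading=0, pen down
FD 2: (0,0) -> (2,0) [heading=0, draw]
RT 122: heading 0 -> 238
FD 8: (2,0) -> (-2.239,-6.784) [heading=238, draw]
PU: pen up
LT 337: heading 238 -> 215
BK 7: (-2.239,-6.784) -> (3.495,-2.769) [heading=215, move]
PU: pen up
LT 72: heading 215 -> 287
FD 7: (3.495,-2.769) -> (5.541,-9.463) [heading=287, move]
LT 216: heading 287 -> 143
LT 129: heading 143 -> 272
Final: pos=(5.541,-9.463), heading=272, 2 segment(s) drawn

Answer: 5.541 -9.463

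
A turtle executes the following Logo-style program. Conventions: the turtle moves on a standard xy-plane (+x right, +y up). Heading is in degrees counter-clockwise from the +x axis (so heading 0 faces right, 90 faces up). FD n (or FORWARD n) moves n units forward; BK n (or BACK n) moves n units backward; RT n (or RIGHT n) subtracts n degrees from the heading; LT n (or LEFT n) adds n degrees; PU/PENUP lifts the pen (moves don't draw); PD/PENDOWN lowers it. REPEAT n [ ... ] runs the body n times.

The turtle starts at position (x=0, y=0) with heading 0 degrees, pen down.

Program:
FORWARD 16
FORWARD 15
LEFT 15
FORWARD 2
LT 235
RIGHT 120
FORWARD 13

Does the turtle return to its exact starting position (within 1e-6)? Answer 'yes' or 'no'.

Executing turtle program step by step:
Start: pos=(0,0), heading=0, pen down
FD 16: (0,0) -> (16,0) [heading=0, draw]
FD 15: (16,0) -> (31,0) [heading=0, draw]
LT 15: heading 0 -> 15
FD 2: (31,0) -> (32.932,0.518) [heading=15, draw]
LT 235: heading 15 -> 250
RT 120: heading 250 -> 130
FD 13: (32.932,0.518) -> (24.576,10.476) [heading=130, draw]
Final: pos=(24.576,10.476), heading=130, 4 segment(s) drawn

Start position: (0, 0)
Final position: (24.576, 10.476)
Distance = 26.715; >= 1e-6 -> NOT closed

Answer: no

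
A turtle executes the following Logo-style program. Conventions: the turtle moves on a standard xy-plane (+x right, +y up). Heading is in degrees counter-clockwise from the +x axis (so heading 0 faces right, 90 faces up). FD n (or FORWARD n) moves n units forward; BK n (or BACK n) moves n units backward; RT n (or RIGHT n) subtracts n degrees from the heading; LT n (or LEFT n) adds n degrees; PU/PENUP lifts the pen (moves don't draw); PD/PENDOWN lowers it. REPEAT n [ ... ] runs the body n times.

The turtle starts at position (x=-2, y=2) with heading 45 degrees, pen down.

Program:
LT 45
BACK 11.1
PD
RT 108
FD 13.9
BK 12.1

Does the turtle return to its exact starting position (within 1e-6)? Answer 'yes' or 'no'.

Answer: no

Derivation:
Executing turtle program step by step:
Start: pos=(-2,2), heading=45, pen down
LT 45: heading 45 -> 90
BK 11.1: (-2,2) -> (-2,-9.1) [heading=90, draw]
PD: pen down
RT 108: heading 90 -> 342
FD 13.9: (-2,-9.1) -> (11.22,-13.395) [heading=342, draw]
BK 12.1: (11.22,-13.395) -> (-0.288,-9.656) [heading=342, draw]
Final: pos=(-0.288,-9.656), heading=342, 3 segment(s) drawn

Start position: (-2, 2)
Final position: (-0.288, -9.656)
Distance = 11.781; >= 1e-6 -> NOT closed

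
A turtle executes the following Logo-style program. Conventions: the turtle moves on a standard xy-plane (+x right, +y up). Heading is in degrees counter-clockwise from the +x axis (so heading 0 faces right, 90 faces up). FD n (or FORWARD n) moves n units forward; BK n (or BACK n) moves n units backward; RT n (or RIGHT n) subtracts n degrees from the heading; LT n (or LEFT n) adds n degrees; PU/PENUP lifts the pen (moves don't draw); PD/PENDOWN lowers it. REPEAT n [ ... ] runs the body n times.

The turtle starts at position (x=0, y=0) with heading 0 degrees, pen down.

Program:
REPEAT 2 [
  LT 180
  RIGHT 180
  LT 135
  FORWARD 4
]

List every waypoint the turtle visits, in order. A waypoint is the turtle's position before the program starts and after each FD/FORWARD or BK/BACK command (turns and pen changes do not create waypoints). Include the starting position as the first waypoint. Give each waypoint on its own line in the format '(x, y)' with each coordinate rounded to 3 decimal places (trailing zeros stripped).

Answer: (0, 0)
(-2.828, 2.828)
(-2.828, -1.172)

Derivation:
Executing turtle program step by step:
Start: pos=(0,0), heading=0, pen down
REPEAT 2 [
  -- iteration 1/2 --
  LT 180: heading 0 -> 180
  RT 180: heading 180 -> 0
  LT 135: heading 0 -> 135
  FD 4: (0,0) -> (-2.828,2.828) [heading=135, draw]
  -- iteration 2/2 --
  LT 180: heading 135 -> 315
  RT 180: heading 315 -> 135
  LT 135: heading 135 -> 270
  FD 4: (-2.828,2.828) -> (-2.828,-1.172) [heading=270, draw]
]
Final: pos=(-2.828,-1.172), heading=270, 2 segment(s) drawn
Waypoints (3 total):
(0, 0)
(-2.828, 2.828)
(-2.828, -1.172)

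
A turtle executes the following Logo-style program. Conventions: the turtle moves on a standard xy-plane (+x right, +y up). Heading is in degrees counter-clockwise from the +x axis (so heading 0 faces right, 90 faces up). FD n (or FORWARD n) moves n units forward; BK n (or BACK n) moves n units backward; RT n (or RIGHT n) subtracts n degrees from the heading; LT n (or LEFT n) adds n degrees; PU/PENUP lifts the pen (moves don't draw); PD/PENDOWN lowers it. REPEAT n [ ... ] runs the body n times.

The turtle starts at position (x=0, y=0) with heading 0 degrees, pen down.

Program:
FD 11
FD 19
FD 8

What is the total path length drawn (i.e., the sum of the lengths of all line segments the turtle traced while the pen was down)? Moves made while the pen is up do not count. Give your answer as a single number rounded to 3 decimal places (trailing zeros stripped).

Answer: 38

Derivation:
Executing turtle program step by step:
Start: pos=(0,0), heading=0, pen down
FD 11: (0,0) -> (11,0) [heading=0, draw]
FD 19: (11,0) -> (30,0) [heading=0, draw]
FD 8: (30,0) -> (38,0) [heading=0, draw]
Final: pos=(38,0), heading=0, 3 segment(s) drawn

Segment lengths:
  seg 1: (0,0) -> (11,0), length = 11
  seg 2: (11,0) -> (30,0), length = 19
  seg 3: (30,0) -> (38,0), length = 8
Total = 38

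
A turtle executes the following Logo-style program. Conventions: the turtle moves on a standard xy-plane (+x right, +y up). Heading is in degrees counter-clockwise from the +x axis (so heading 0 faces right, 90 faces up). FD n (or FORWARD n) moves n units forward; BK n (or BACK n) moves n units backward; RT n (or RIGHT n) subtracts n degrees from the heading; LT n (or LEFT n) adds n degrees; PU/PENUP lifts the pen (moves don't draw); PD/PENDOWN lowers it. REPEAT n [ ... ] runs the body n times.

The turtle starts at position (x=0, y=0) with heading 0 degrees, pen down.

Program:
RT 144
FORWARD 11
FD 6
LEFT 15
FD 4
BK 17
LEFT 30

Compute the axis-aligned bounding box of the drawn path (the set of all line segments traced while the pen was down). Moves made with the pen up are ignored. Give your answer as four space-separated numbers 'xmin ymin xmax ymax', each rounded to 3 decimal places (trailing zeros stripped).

Executing turtle program step by step:
Start: pos=(0,0), heading=0, pen down
RT 144: heading 0 -> 216
FD 11: (0,0) -> (-8.899,-6.466) [heading=216, draw]
FD 6: (-8.899,-6.466) -> (-13.753,-9.992) [heading=216, draw]
LT 15: heading 216 -> 231
FD 4: (-13.753,-9.992) -> (-16.271,-13.101) [heading=231, draw]
BK 17: (-16.271,-13.101) -> (-5.572,0.111) [heading=231, draw]
LT 30: heading 231 -> 261
Final: pos=(-5.572,0.111), heading=261, 4 segment(s) drawn

Segment endpoints: x in {-16.271, -13.753, -8.899, -5.572, 0}, y in {-13.101, -9.992, -6.466, 0, 0.111}
xmin=-16.271, ymin=-13.101, xmax=0, ymax=0.111

Answer: -16.271 -13.101 0 0.111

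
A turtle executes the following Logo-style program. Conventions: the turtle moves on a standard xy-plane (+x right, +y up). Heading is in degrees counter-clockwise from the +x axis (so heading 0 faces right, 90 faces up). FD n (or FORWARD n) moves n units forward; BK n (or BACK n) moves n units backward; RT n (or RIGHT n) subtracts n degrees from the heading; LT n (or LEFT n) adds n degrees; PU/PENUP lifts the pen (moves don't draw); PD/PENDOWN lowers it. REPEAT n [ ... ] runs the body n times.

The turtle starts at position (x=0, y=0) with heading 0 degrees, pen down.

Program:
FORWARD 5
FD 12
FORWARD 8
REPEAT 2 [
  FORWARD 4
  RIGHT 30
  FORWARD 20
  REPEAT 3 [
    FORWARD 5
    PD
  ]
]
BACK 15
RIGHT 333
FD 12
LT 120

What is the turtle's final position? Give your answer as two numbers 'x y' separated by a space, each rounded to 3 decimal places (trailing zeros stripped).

Answer: 82.839 -43.356

Derivation:
Executing turtle program step by step:
Start: pos=(0,0), heading=0, pen down
FD 5: (0,0) -> (5,0) [heading=0, draw]
FD 12: (5,0) -> (17,0) [heading=0, draw]
FD 8: (17,0) -> (25,0) [heading=0, draw]
REPEAT 2 [
  -- iteration 1/2 --
  FD 4: (25,0) -> (29,0) [heading=0, draw]
  RT 30: heading 0 -> 330
  FD 20: (29,0) -> (46.321,-10) [heading=330, draw]
  REPEAT 3 [
    -- iteration 1/3 --
    FD 5: (46.321,-10) -> (50.651,-12.5) [heading=330, draw]
    PD: pen down
    -- iteration 2/3 --
    FD 5: (50.651,-12.5) -> (54.981,-15) [heading=330, draw]
    PD: pen down
    -- iteration 3/3 --
    FD 5: (54.981,-15) -> (59.311,-17.5) [heading=330, draw]
    PD: pen down
  ]
  -- iteration 2/2 --
  FD 4: (59.311,-17.5) -> (62.775,-19.5) [heading=330, draw]
  RT 30: heading 330 -> 300
  FD 20: (62.775,-19.5) -> (72.775,-36.821) [heading=300, draw]
  REPEAT 3 [
    -- iteration 1/3 --
    FD 5: (72.775,-36.821) -> (75.275,-41.151) [heading=300, draw]
    PD: pen down
    -- iteration 2/3 --
    FD 5: (75.275,-41.151) -> (77.775,-45.481) [heading=300, draw]
    PD: pen down
    -- iteration 3/3 --
    FD 5: (77.775,-45.481) -> (80.275,-49.811) [heading=300, draw]
    PD: pen down
  ]
]
BK 15: (80.275,-49.811) -> (72.775,-36.821) [heading=300, draw]
RT 333: heading 300 -> 327
FD 12: (72.775,-36.821) -> (82.839,-43.356) [heading=327, draw]
LT 120: heading 327 -> 87
Final: pos=(82.839,-43.356), heading=87, 15 segment(s) drawn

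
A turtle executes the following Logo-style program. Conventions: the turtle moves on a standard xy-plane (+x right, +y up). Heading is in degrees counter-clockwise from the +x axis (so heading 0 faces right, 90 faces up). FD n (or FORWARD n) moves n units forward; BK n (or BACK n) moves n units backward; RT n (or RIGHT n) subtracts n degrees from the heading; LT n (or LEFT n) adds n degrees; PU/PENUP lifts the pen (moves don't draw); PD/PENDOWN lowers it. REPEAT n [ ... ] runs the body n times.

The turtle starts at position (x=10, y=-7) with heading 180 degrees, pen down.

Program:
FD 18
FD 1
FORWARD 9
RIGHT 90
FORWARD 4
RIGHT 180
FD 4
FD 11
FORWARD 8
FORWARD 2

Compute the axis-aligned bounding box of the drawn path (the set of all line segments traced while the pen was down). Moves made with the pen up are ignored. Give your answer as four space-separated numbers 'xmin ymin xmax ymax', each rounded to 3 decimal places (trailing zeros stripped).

Executing turtle program step by step:
Start: pos=(10,-7), heading=180, pen down
FD 18: (10,-7) -> (-8,-7) [heading=180, draw]
FD 1: (-8,-7) -> (-9,-7) [heading=180, draw]
FD 9: (-9,-7) -> (-18,-7) [heading=180, draw]
RT 90: heading 180 -> 90
FD 4: (-18,-7) -> (-18,-3) [heading=90, draw]
RT 180: heading 90 -> 270
FD 4: (-18,-3) -> (-18,-7) [heading=270, draw]
FD 11: (-18,-7) -> (-18,-18) [heading=270, draw]
FD 8: (-18,-18) -> (-18,-26) [heading=270, draw]
FD 2: (-18,-26) -> (-18,-28) [heading=270, draw]
Final: pos=(-18,-28), heading=270, 8 segment(s) drawn

Segment endpoints: x in {-18, -9, -8, 10}, y in {-28, -26, -18, -7, -7, -7, -3}
xmin=-18, ymin=-28, xmax=10, ymax=-3

Answer: -18 -28 10 -3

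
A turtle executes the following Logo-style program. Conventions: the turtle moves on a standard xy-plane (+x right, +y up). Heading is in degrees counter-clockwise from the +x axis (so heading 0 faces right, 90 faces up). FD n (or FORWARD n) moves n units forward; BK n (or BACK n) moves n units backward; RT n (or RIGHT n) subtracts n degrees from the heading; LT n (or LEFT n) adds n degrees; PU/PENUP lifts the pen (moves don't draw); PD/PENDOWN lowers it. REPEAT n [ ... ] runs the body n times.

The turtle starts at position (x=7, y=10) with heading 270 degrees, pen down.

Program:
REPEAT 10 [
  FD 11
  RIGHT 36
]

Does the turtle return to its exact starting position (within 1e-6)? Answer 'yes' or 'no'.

Answer: yes

Derivation:
Executing turtle program step by step:
Start: pos=(7,10), heading=270, pen down
REPEAT 10 [
  -- iteration 1/10 --
  FD 11: (7,10) -> (7,-1) [heading=270, draw]
  RT 36: heading 270 -> 234
  -- iteration 2/10 --
  FD 11: (7,-1) -> (0.534,-9.899) [heading=234, draw]
  RT 36: heading 234 -> 198
  -- iteration 3/10 --
  FD 11: (0.534,-9.899) -> (-9.927,-13.298) [heading=198, draw]
  RT 36: heading 198 -> 162
  -- iteration 4/10 --
  FD 11: (-9.927,-13.298) -> (-20.389,-9.899) [heading=162, draw]
  RT 36: heading 162 -> 126
  -- iteration 5/10 --
  FD 11: (-20.389,-9.899) -> (-26.855,-1) [heading=126, draw]
  RT 36: heading 126 -> 90
  -- iteration 6/10 --
  FD 11: (-26.855,-1) -> (-26.855,10) [heading=90, draw]
  RT 36: heading 90 -> 54
  -- iteration 7/10 --
  FD 11: (-26.855,10) -> (-20.389,18.899) [heading=54, draw]
  RT 36: heading 54 -> 18
  -- iteration 8/10 --
  FD 11: (-20.389,18.899) -> (-9.927,22.298) [heading=18, draw]
  RT 36: heading 18 -> 342
  -- iteration 9/10 --
  FD 11: (-9.927,22.298) -> (0.534,18.899) [heading=342, draw]
  RT 36: heading 342 -> 306
  -- iteration 10/10 --
  FD 11: (0.534,18.899) -> (7,10) [heading=306, draw]
  RT 36: heading 306 -> 270
]
Final: pos=(7,10), heading=270, 10 segment(s) drawn

Start position: (7, 10)
Final position: (7, 10)
Distance = 0; < 1e-6 -> CLOSED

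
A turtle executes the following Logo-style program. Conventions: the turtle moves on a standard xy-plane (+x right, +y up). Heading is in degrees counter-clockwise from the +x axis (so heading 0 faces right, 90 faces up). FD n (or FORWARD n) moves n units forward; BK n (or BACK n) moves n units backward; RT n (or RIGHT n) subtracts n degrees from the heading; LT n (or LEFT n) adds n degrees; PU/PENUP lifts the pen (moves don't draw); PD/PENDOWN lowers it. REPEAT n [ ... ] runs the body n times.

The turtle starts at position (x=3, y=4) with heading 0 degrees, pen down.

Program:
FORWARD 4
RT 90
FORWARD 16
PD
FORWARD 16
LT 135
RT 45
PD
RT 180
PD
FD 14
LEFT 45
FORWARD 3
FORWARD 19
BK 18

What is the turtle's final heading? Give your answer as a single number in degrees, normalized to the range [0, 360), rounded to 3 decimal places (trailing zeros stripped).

Executing turtle program step by step:
Start: pos=(3,4), heading=0, pen down
FD 4: (3,4) -> (7,4) [heading=0, draw]
RT 90: heading 0 -> 270
FD 16: (7,4) -> (7,-12) [heading=270, draw]
PD: pen down
FD 16: (7,-12) -> (7,-28) [heading=270, draw]
LT 135: heading 270 -> 45
RT 45: heading 45 -> 0
PD: pen down
RT 180: heading 0 -> 180
PD: pen down
FD 14: (7,-28) -> (-7,-28) [heading=180, draw]
LT 45: heading 180 -> 225
FD 3: (-7,-28) -> (-9.121,-30.121) [heading=225, draw]
FD 19: (-9.121,-30.121) -> (-22.556,-43.556) [heading=225, draw]
BK 18: (-22.556,-43.556) -> (-9.828,-30.828) [heading=225, draw]
Final: pos=(-9.828,-30.828), heading=225, 7 segment(s) drawn

Answer: 225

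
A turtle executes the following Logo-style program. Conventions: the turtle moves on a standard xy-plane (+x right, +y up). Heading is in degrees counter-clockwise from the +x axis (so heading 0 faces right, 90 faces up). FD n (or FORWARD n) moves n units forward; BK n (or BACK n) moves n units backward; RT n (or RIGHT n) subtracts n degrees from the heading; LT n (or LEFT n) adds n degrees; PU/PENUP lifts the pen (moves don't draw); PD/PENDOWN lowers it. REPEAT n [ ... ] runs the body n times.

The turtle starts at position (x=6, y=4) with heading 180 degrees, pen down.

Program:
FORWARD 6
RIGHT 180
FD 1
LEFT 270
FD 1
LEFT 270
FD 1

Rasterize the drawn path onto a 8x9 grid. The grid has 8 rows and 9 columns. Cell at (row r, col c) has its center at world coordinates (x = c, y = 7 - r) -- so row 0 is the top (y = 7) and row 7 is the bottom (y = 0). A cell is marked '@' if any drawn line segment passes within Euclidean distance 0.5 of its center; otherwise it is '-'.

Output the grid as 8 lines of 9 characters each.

Answer: ---------
---------
---------
@@@@@@@--
@@-------
---------
---------
---------

Derivation:
Segment 0: (6,4) -> (0,4)
Segment 1: (0,4) -> (1,4)
Segment 2: (1,4) -> (1,3)
Segment 3: (1,3) -> (-0,3)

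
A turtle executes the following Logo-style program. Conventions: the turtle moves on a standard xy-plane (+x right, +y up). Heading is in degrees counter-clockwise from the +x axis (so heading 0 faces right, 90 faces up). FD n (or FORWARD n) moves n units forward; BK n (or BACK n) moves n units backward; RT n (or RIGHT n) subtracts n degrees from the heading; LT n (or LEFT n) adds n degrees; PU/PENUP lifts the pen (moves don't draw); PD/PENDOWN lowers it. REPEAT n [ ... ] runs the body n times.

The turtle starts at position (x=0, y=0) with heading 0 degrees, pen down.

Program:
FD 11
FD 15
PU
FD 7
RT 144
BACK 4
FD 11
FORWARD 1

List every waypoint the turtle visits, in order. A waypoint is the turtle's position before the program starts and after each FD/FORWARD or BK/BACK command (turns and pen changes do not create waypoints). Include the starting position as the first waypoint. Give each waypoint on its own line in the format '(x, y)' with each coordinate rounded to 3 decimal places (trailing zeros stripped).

Answer: (0, 0)
(11, 0)
(26, 0)
(33, 0)
(36.236, 2.351)
(27.337, -4.114)
(26.528, -4.702)

Derivation:
Executing turtle program step by step:
Start: pos=(0,0), heading=0, pen down
FD 11: (0,0) -> (11,0) [heading=0, draw]
FD 15: (11,0) -> (26,0) [heading=0, draw]
PU: pen up
FD 7: (26,0) -> (33,0) [heading=0, move]
RT 144: heading 0 -> 216
BK 4: (33,0) -> (36.236,2.351) [heading=216, move]
FD 11: (36.236,2.351) -> (27.337,-4.114) [heading=216, move]
FD 1: (27.337,-4.114) -> (26.528,-4.702) [heading=216, move]
Final: pos=(26.528,-4.702), heading=216, 2 segment(s) drawn
Waypoints (7 total):
(0, 0)
(11, 0)
(26, 0)
(33, 0)
(36.236, 2.351)
(27.337, -4.114)
(26.528, -4.702)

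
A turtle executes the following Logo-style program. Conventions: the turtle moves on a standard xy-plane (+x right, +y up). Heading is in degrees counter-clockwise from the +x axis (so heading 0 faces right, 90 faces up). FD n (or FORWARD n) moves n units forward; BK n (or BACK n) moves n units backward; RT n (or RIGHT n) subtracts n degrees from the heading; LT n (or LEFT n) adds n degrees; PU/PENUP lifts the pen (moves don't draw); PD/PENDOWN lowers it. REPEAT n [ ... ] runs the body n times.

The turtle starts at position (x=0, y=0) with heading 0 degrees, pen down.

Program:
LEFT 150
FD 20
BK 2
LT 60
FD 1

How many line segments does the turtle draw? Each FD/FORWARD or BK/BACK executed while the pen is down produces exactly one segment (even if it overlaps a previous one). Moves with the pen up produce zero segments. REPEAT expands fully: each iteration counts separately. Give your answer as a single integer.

Executing turtle program step by step:
Start: pos=(0,0), heading=0, pen down
LT 150: heading 0 -> 150
FD 20: (0,0) -> (-17.321,10) [heading=150, draw]
BK 2: (-17.321,10) -> (-15.588,9) [heading=150, draw]
LT 60: heading 150 -> 210
FD 1: (-15.588,9) -> (-16.454,8.5) [heading=210, draw]
Final: pos=(-16.454,8.5), heading=210, 3 segment(s) drawn
Segments drawn: 3

Answer: 3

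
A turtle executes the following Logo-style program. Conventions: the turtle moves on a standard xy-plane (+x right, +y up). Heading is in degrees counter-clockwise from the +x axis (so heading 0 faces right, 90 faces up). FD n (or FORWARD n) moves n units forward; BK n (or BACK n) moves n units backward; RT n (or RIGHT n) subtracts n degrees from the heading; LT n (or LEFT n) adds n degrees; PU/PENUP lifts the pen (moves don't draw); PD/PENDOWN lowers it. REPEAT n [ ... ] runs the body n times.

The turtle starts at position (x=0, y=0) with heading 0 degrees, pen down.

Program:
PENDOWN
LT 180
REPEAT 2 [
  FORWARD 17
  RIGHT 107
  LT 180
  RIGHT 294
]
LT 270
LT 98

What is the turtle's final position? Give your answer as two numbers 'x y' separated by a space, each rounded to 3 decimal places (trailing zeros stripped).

Answer: -4.17 -11.153

Derivation:
Executing turtle program step by step:
Start: pos=(0,0), heading=0, pen down
PD: pen down
LT 180: heading 0 -> 180
REPEAT 2 [
  -- iteration 1/2 --
  FD 17: (0,0) -> (-17,0) [heading=180, draw]
  RT 107: heading 180 -> 73
  LT 180: heading 73 -> 253
  RT 294: heading 253 -> 319
  -- iteration 2/2 --
  FD 17: (-17,0) -> (-4.17,-11.153) [heading=319, draw]
  RT 107: heading 319 -> 212
  LT 180: heading 212 -> 32
  RT 294: heading 32 -> 98
]
LT 270: heading 98 -> 8
LT 98: heading 8 -> 106
Final: pos=(-4.17,-11.153), heading=106, 2 segment(s) drawn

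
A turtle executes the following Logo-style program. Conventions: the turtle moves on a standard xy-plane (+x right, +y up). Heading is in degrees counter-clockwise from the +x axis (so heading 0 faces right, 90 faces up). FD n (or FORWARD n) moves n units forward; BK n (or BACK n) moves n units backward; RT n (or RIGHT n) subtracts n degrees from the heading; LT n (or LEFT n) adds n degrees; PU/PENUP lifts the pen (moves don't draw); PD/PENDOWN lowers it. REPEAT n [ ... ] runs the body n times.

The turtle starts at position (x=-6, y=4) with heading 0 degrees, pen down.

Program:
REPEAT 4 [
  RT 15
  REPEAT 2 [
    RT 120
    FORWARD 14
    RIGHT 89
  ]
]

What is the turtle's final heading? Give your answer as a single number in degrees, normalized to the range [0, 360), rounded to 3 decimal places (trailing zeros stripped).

Executing turtle program step by step:
Start: pos=(-6,4), heading=0, pen down
REPEAT 4 [
  -- iteration 1/4 --
  RT 15: heading 0 -> 345
  REPEAT 2 [
    -- iteration 1/2 --
    RT 120: heading 345 -> 225
    FD 14: (-6,4) -> (-15.899,-5.899) [heading=225, draw]
    RT 89: heading 225 -> 136
    -- iteration 2/2 --
    RT 120: heading 136 -> 16
    FD 14: (-15.899,-5.899) -> (-2.442,-2.041) [heading=16, draw]
    RT 89: heading 16 -> 287
  ]
  -- iteration 2/4 --
  RT 15: heading 287 -> 272
  REPEAT 2 [
    -- iteration 1/2 --
    RT 120: heading 272 -> 152
    FD 14: (-2.442,-2.041) -> (-14.803,4.532) [heading=152, draw]
    RT 89: heading 152 -> 63
    -- iteration 2/2 --
    RT 120: heading 63 -> 303
    FD 14: (-14.803,4.532) -> (-7.178,-7.209) [heading=303, draw]
    RT 89: heading 303 -> 214
  ]
  -- iteration 3/4 --
  RT 15: heading 214 -> 199
  REPEAT 2 [
    -- iteration 1/2 --
    RT 120: heading 199 -> 79
    FD 14: (-7.178,-7.209) -> (-4.507,6.533) [heading=79, draw]
    RT 89: heading 79 -> 350
    -- iteration 2/2 --
    RT 120: heading 350 -> 230
    FD 14: (-4.507,6.533) -> (-13.506,-4.191) [heading=230, draw]
    RT 89: heading 230 -> 141
  ]
  -- iteration 4/4 --
  RT 15: heading 141 -> 126
  REPEAT 2 [
    -- iteration 1/2 --
    RT 120: heading 126 -> 6
    FD 14: (-13.506,-4.191) -> (0.417,-2.728) [heading=6, draw]
    RT 89: heading 6 -> 277
    -- iteration 2/2 --
    RT 120: heading 277 -> 157
    FD 14: (0.417,-2.728) -> (-12.47,2.742) [heading=157, draw]
    RT 89: heading 157 -> 68
  ]
]
Final: pos=(-12.47,2.742), heading=68, 8 segment(s) drawn

Answer: 68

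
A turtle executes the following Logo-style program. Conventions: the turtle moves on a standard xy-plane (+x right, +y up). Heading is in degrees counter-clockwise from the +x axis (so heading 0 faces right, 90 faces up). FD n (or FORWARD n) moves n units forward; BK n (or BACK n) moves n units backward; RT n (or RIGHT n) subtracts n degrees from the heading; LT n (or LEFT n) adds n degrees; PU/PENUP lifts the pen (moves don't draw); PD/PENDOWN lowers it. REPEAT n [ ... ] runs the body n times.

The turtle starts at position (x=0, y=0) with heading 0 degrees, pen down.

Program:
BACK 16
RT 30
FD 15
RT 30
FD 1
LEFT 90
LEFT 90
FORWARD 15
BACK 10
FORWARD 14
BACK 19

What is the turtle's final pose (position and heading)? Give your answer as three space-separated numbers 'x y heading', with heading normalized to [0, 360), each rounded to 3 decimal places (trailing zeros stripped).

Answer: -2.51 -8.366 120

Derivation:
Executing turtle program step by step:
Start: pos=(0,0), heading=0, pen down
BK 16: (0,0) -> (-16,0) [heading=0, draw]
RT 30: heading 0 -> 330
FD 15: (-16,0) -> (-3.01,-7.5) [heading=330, draw]
RT 30: heading 330 -> 300
FD 1: (-3.01,-7.5) -> (-2.51,-8.366) [heading=300, draw]
LT 90: heading 300 -> 30
LT 90: heading 30 -> 120
FD 15: (-2.51,-8.366) -> (-10.01,4.624) [heading=120, draw]
BK 10: (-10.01,4.624) -> (-5.01,-4.036) [heading=120, draw]
FD 14: (-5.01,-4.036) -> (-12.01,8.088) [heading=120, draw]
BK 19: (-12.01,8.088) -> (-2.51,-8.366) [heading=120, draw]
Final: pos=(-2.51,-8.366), heading=120, 7 segment(s) drawn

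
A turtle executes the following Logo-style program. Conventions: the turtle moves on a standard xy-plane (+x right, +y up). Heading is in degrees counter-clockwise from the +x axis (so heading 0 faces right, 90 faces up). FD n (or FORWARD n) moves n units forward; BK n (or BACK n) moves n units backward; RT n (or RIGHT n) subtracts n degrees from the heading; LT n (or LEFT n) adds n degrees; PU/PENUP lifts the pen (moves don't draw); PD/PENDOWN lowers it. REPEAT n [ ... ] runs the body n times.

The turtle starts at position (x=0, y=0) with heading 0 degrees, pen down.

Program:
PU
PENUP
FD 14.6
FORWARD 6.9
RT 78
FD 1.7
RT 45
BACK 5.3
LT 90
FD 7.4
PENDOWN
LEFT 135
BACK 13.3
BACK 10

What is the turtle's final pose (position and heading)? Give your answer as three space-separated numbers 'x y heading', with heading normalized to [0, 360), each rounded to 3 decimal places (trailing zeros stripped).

Answer: 35.791 -24.039 102

Derivation:
Executing turtle program step by step:
Start: pos=(0,0), heading=0, pen down
PU: pen up
PU: pen up
FD 14.6: (0,0) -> (14.6,0) [heading=0, move]
FD 6.9: (14.6,0) -> (21.5,0) [heading=0, move]
RT 78: heading 0 -> 282
FD 1.7: (21.5,0) -> (21.853,-1.663) [heading=282, move]
RT 45: heading 282 -> 237
BK 5.3: (21.853,-1.663) -> (24.74,2.782) [heading=237, move]
LT 90: heading 237 -> 327
FD 7.4: (24.74,2.782) -> (30.946,-1.248) [heading=327, move]
PD: pen down
LT 135: heading 327 -> 102
BK 13.3: (30.946,-1.248) -> (33.711,-14.258) [heading=102, draw]
BK 10: (33.711,-14.258) -> (35.791,-24.039) [heading=102, draw]
Final: pos=(35.791,-24.039), heading=102, 2 segment(s) drawn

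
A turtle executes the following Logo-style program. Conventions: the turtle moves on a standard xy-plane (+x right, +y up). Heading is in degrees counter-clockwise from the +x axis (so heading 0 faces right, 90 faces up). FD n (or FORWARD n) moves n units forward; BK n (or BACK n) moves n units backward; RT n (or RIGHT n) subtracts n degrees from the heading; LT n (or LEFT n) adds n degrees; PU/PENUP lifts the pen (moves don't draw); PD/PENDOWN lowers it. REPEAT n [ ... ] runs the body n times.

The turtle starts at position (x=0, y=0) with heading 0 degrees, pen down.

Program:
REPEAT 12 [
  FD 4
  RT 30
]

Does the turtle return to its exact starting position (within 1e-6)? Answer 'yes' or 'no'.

Answer: yes

Derivation:
Executing turtle program step by step:
Start: pos=(0,0), heading=0, pen down
REPEAT 12 [
  -- iteration 1/12 --
  FD 4: (0,0) -> (4,0) [heading=0, draw]
  RT 30: heading 0 -> 330
  -- iteration 2/12 --
  FD 4: (4,0) -> (7.464,-2) [heading=330, draw]
  RT 30: heading 330 -> 300
  -- iteration 3/12 --
  FD 4: (7.464,-2) -> (9.464,-5.464) [heading=300, draw]
  RT 30: heading 300 -> 270
  -- iteration 4/12 --
  FD 4: (9.464,-5.464) -> (9.464,-9.464) [heading=270, draw]
  RT 30: heading 270 -> 240
  -- iteration 5/12 --
  FD 4: (9.464,-9.464) -> (7.464,-12.928) [heading=240, draw]
  RT 30: heading 240 -> 210
  -- iteration 6/12 --
  FD 4: (7.464,-12.928) -> (4,-14.928) [heading=210, draw]
  RT 30: heading 210 -> 180
  -- iteration 7/12 --
  FD 4: (4,-14.928) -> (0,-14.928) [heading=180, draw]
  RT 30: heading 180 -> 150
  -- iteration 8/12 --
  FD 4: (0,-14.928) -> (-3.464,-12.928) [heading=150, draw]
  RT 30: heading 150 -> 120
  -- iteration 9/12 --
  FD 4: (-3.464,-12.928) -> (-5.464,-9.464) [heading=120, draw]
  RT 30: heading 120 -> 90
  -- iteration 10/12 --
  FD 4: (-5.464,-9.464) -> (-5.464,-5.464) [heading=90, draw]
  RT 30: heading 90 -> 60
  -- iteration 11/12 --
  FD 4: (-5.464,-5.464) -> (-3.464,-2) [heading=60, draw]
  RT 30: heading 60 -> 30
  -- iteration 12/12 --
  FD 4: (-3.464,-2) -> (0,0) [heading=30, draw]
  RT 30: heading 30 -> 0
]
Final: pos=(0,0), heading=0, 12 segment(s) drawn

Start position: (0, 0)
Final position: (0, 0)
Distance = 0; < 1e-6 -> CLOSED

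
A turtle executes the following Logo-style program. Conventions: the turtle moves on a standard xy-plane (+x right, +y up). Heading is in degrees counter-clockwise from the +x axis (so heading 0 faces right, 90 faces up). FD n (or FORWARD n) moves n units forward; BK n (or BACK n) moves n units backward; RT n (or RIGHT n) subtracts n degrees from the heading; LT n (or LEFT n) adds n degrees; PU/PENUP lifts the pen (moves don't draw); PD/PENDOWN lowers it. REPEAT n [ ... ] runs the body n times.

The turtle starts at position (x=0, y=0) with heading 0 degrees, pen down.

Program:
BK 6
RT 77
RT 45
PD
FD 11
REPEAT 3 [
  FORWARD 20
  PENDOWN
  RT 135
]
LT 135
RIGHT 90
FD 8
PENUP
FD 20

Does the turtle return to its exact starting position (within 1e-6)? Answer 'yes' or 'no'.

Executing turtle program step by step:
Start: pos=(0,0), heading=0, pen down
BK 6: (0,0) -> (-6,0) [heading=0, draw]
RT 77: heading 0 -> 283
RT 45: heading 283 -> 238
PD: pen down
FD 11: (-6,0) -> (-11.829,-9.329) [heading=238, draw]
REPEAT 3 [
  -- iteration 1/3 --
  FD 20: (-11.829,-9.329) -> (-22.427,-26.289) [heading=238, draw]
  PD: pen down
  RT 135: heading 238 -> 103
  -- iteration 2/3 --
  FD 20: (-22.427,-26.289) -> (-26.927,-6.802) [heading=103, draw]
  PD: pen down
  RT 135: heading 103 -> 328
  -- iteration 3/3 --
  FD 20: (-26.927,-6.802) -> (-9.966,-17.4) [heading=328, draw]
  PD: pen down
  RT 135: heading 328 -> 193
]
LT 135: heading 193 -> 328
RT 90: heading 328 -> 238
FD 8: (-9.966,-17.4) -> (-14.205,-24.185) [heading=238, draw]
PU: pen up
FD 20: (-14.205,-24.185) -> (-24.803,-41.146) [heading=238, move]
Final: pos=(-24.803,-41.146), heading=238, 6 segment(s) drawn

Start position: (0, 0)
Final position: (-24.803, -41.146)
Distance = 48.044; >= 1e-6 -> NOT closed

Answer: no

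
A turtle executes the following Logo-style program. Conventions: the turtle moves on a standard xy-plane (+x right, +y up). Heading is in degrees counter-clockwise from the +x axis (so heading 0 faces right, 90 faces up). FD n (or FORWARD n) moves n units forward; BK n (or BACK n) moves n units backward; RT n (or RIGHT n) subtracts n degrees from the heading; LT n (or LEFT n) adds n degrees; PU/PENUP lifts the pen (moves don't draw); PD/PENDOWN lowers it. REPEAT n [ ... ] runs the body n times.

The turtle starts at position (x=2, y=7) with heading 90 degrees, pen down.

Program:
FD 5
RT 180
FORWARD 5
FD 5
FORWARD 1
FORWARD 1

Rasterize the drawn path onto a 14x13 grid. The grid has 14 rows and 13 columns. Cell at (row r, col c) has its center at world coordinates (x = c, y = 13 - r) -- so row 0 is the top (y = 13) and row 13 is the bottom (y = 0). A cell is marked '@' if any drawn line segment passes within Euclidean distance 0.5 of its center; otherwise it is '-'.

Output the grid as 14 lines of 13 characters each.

Answer: -------------
--@----------
--@----------
--@----------
--@----------
--@----------
--@----------
--@----------
--@----------
--@----------
--@----------
--@----------
--@----------
--@----------

Derivation:
Segment 0: (2,7) -> (2,12)
Segment 1: (2,12) -> (2,7)
Segment 2: (2,7) -> (2,2)
Segment 3: (2,2) -> (2,1)
Segment 4: (2,1) -> (2,0)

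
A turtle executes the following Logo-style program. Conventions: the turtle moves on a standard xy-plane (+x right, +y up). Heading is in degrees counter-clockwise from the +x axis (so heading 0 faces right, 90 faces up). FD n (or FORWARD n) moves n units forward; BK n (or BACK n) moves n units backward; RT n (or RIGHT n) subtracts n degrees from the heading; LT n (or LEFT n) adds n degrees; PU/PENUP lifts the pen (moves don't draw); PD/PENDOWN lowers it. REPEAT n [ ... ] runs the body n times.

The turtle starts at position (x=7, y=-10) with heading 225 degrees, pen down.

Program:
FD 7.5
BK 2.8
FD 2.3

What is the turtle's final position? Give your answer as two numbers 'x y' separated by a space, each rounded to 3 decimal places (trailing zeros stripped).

Executing turtle program step by step:
Start: pos=(7,-10), heading=225, pen down
FD 7.5: (7,-10) -> (1.697,-15.303) [heading=225, draw]
BK 2.8: (1.697,-15.303) -> (3.677,-13.323) [heading=225, draw]
FD 2.3: (3.677,-13.323) -> (2.05,-14.95) [heading=225, draw]
Final: pos=(2.05,-14.95), heading=225, 3 segment(s) drawn

Answer: 2.05 -14.95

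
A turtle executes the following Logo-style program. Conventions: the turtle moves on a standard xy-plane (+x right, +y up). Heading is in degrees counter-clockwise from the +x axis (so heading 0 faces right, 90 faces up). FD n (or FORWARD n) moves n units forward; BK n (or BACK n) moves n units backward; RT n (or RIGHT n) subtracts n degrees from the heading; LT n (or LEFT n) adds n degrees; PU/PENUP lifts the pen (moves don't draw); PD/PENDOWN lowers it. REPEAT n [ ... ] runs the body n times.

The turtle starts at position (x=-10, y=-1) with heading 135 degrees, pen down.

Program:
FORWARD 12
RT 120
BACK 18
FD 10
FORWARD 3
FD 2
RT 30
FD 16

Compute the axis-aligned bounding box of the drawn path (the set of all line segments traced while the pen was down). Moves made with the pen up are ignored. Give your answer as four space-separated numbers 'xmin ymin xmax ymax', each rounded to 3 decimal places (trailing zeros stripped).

Answer: -35.872 -1 -5.928 7.485

Derivation:
Executing turtle program step by step:
Start: pos=(-10,-1), heading=135, pen down
FD 12: (-10,-1) -> (-18.485,7.485) [heading=135, draw]
RT 120: heading 135 -> 15
BK 18: (-18.485,7.485) -> (-35.872,2.827) [heading=15, draw]
FD 10: (-35.872,2.827) -> (-26.213,5.415) [heading=15, draw]
FD 3: (-26.213,5.415) -> (-23.315,6.191) [heading=15, draw]
FD 2: (-23.315,6.191) -> (-21.383,6.709) [heading=15, draw]
RT 30: heading 15 -> 345
FD 16: (-21.383,6.709) -> (-5.928,2.568) [heading=345, draw]
Final: pos=(-5.928,2.568), heading=345, 6 segment(s) drawn

Segment endpoints: x in {-35.872, -26.213, -23.315, -21.383, -18.485, -10, -5.928}, y in {-1, 2.568, 2.827, 5.415, 6.191, 6.709, 7.485}
xmin=-35.872, ymin=-1, xmax=-5.928, ymax=7.485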